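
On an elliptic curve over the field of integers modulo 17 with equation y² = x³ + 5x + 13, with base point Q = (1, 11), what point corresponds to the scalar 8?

(7, 0)

Repeated addition: build up to 8Q.
2Q: tangent at (1, 11): λ = (3·1² + 5)/(2·11) ≡ 8/5. 5⁻¹ ≡ 7 (mod 17), so λ ≡ 8·7 ≡ 5.
  x = λ² - 1 - 1 = 25 - 2 ≡ 6; y = λ·(1 - 6) - 11 ≡ 15. → (6, 15)
3Q: (6, 15) + (1, 11). λ = (11 - 15)/(1 - 6) ≡ 13/12 mod 17. 12⁻¹ ≡ 10 (mod 17), so λ ≡ 11.
  x = λ² - 6 - 1 = 121 - 7 ≡ 12; y = λ·(6 - 12) - 15 ≡ 4. → (12, 4)
4Q: (12, 4) + (1, 11). λ = (11 - 4)/(1 - 12) ≡ 7/6 mod 17. 6⁻¹ ≡ 3 (mod 17) since 6·3 = 18 ≡ 1, so λ ≡ 4.
  x = λ² - 12 - 1 = 16 - 13 ≡ 3; y = λ·(12 - 3) - 4 ≡ 15. → (3, 15)
5Q: (3, 15) + (1, 11). λ = (11 - 15)/(1 - 3) ≡ 13/15 mod 17. 15⁻¹ ≡ 8 (mod 17) since 15·8 = 120 ≡ 1, so λ ≡ 2.
  x = λ² - 3 - 1 = 4 - 4 ≡ 0; y = λ·(3 - 0) - 15 ≡ 8. → (0, 8)
6Q: (0, 8) + (1, 11). λ = (11 - 8)/(1 - 0) ≡ 3/1 mod 17. 1⁻¹ ≡ 1 (mod 17), so λ ≡ 3.
  x = λ² - 0 - 1 = 9 - 1 ≡ 8; y = λ·(0 - 8) - 8 ≡ 2. → (8, 2)
7Q: (8, 2) + (1, 11). λ = (11 - 2)/(1 - 8) ≡ 9/10 mod 17. 10⁻¹ ≡ 12 (mod 17), so λ ≡ 6.
  x = λ² - 8 - 1 = 36 - 9 ≡ 10; y = λ·(8 - 10) - 2 ≡ 3. → (10, 3)
8Q: (10, 3) + (1, 11). λ = (11 - 3)/(1 - 10) ≡ 8/8 mod 17. 8⁻¹ ≡ 15 (mod 17), so λ ≡ 1.
  x = λ² - 10 - 1 = 1 - 11 ≡ 7; y = λ·(10 - 7) - 3 ≡ 0. → (7, 0)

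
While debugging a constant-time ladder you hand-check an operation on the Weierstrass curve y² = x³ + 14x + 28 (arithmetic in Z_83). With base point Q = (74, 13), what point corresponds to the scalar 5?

Repeated addition: build up to 5Q.
2Q: tangent at (74, 13): λ = (3·74² + 14)/(2·13) ≡ 8/26. 26⁻¹ ≡ 16 (mod 83) since 26·16 = 416 ≡ 1, so λ ≡ 8·16 ≡ 45.
  x = λ² - 74 - 74 = 2025 - 148 ≡ 51; y = λ·(74 - 51) - 13 ≡ 26. → (51, 26)
3Q: (51, 26) + (74, 13). λ = (13 - 26)/(74 - 51) ≡ 70/23 mod 83. 23⁻¹ ≡ 65 (mod 83), so λ ≡ 68.
  x = λ² - 51 - 74 = 4624 - 125 ≡ 17; y = λ·(51 - 17) - 26 ≡ 45. → (17, 45)
4Q: (17, 45) + (74, 13). λ = (13 - 45)/(74 - 17) ≡ 51/57 mod 83. 57⁻¹ ≡ 67 (mod 83), so λ ≡ 14.
  x = λ² - 17 - 74 = 196 - 91 ≡ 22; y = λ·(17 - 22) - 45 ≡ 51. → (22, 51)
5Q: (22, 51) + (74, 13). λ = (13 - 51)/(74 - 22) ≡ 45/52 mod 83. 52⁻¹ ≡ 8 (mod 83), so λ ≡ 28.
  x = λ² - 22 - 74 = 784 - 96 ≡ 24; y = λ·(22 - 24) - 51 ≡ 59. → (24, 59)

(24, 59)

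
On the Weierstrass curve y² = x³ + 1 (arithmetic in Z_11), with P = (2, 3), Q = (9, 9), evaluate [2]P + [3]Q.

First 2P:
Repeated addition: build up to 2P.
2P: tangent at (2, 3): λ = (3·2² + 0)/(2·3) ≡ 1/6. 6⁻¹ ≡ 2 (mod 11), so λ ≡ 1·2 ≡ 2.
  x = λ² - 2 - 2 = 4 - 4 ≡ 0; y = λ·(2 - 0) - 3 ≡ 1. → (0, 1)
2P = (0, 1).
Next 3Q:
Repeated addition: build up to 3Q.
2Q: tangent at (9, 9): λ = (3·9² + 0)/(2·9) ≡ 1/7. 7⁻¹ ≡ 8 (mod 11), so λ ≡ 1·8 ≡ 8.
  x = λ² - 9 - 9 = 64 - 18 ≡ 2; y = λ·(9 - 2) - 9 ≡ 3. → (2, 3)
3Q: (2, 3) + (9, 9). λ = (9 - 3)/(9 - 2) ≡ 6/7 mod 11. 7⁻¹ ≡ 8 (mod 11) since 7·8 = 56 ≡ 1, so λ ≡ 4.
  x = λ² - 2 - 9 = 16 - 11 ≡ 5; y = λ·(2 - 5) - 3 ≡ 7. → (5, 7)
3Q = (5, 7).
Finally 2P + 3Q:
(0, 1) + (5, 7). λ = (7 - 1)/(5 - 0) ≡ 6/5 mod 11. 5⁻¹ ≡ 9 (mod 11) since 5·9 = 45 ≡ 1, so λ ≡ 10.
  x = λ² - 0 - 5 = 100 - 5 ≡ 7; y = λ·(0 - 7) - 1 ≡ 6. → (7, 6)

(7, 6)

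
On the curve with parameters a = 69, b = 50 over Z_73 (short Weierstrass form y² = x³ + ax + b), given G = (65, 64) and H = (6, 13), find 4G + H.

O

First 4G:
Repeated addition: build up to 4G.
2G: tangent at (65, 64): λ = (3·65² + 69)/(2·64) ≡ 42/55. 55⁻¹ ≡ 4 (mod 73), so λ ≡ 42·4 ≡ 22.
  x = λ² - 65 - 65 = 484 - 130 ≡ 62; y = λ·(65 - 62) - 64 ≡ 2. → (62, 2)
3G: (62, 2) + (65, 64). λ = (64 - 2)/(65 - 62) ≡ 62/3 mod 73. 3⁻¹ ≡ 49 (mod 73) since 3·49 = 147 ≡ 1, so λ ≡ 45.
  x = λ² - 62 - 65 = 2025 - 127 ≡ 0; y = λ·(62 - 0) - 2 ≡ 14. → (0, 14)
4G: (0, 14) + (65, 64). λ = (64 - 14)/(65 - 0) ≡ 50/65 mod 73. 65⁻¹ ≡ 9 (mod 73) since 65·9 = 585 ≡ 1, so λ ≡ 12.
  x = λ² - 0 - 65 = 144 - 65 ≡ 6; y = λ·(0 - 6) - 14 ≡ 60. → (6, 60)
4G = (6, 60).
Finally 4G + H:
(6, 60) + (6, 13): same x and y₁ ≡ -y₂, so the sum is 𝒪.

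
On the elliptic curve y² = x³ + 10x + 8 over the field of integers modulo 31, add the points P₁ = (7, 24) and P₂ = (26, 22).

(7, 24) + (26, 22). λ = (22 - 24)/(26 - 7) ≡ 29/19 mod 31. 19⁻¹ ≡ 18 (mod 31) since 19·18 = 342 ≡ 1, so λ ≡ 26.
  x = λ² - 7 - 26 = 676 - 33 ≡ 23; y = λ·(7 - 23) - 24 ≡ 25. → (23, 25)

(23, 25)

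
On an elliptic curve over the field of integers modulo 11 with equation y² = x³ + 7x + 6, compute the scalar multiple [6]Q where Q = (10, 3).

Repeated addition: build up to 6Q.
2Q: tangent at (10, 3): λ = (3·10² + 7)/(2·3) ≡ 10/6. 6⁻¹ ≡ 2 (mod 11), so λ ≡ 10·2 ≡ 9.
  x = λ² - 10 - 10 = 81 - 20 ≡ 6; y = λ·(10 - 6) - 3 ≡ 0. → (6, 0)
3Q: (6, 0) + (10, 3). λ = (3 - 0)/(10 - 6) ≡ 3/4 mod 11. 4⁻¹ ≡ 3 (mod 11) since 4·3 = 12 ≡ 1, so λ ≡ 9.
  x = λ² - 6 - 10 = 81 - 16 ≡ 10; y = λ·(6 - 10) - 0 ≡ 8. → (10, 8)
4Q: (10, 8) + (10, 3): same x and y₁ ≡ -y₂, so the sum is O.
5Q: O + (10, 3) = (10, 3) (identity).
6Q: tangent at (10, 3): λ = (3·10² + 7)/(2·3) ≡ 10/6. 6⁻¹ ≡ 2 (mod 11), so λ ≡ 10·2 ≡ 9.
  x = λ² - 10 - 10 = 81 - 20 ≡ 6; y = λ·(10 - 6) - 3 ≡ 0. → (6, 0)

(6, 0)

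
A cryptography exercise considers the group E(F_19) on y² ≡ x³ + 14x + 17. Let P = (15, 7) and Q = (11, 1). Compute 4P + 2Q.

(15, 12)

First 4P:
Double-and-add on 4 = (100)₂. Start with P = (15, 7) for the leading 1-bit.
double: tangent at (15, 7): λ = (3·15² + 14)/(2·7) ≡ 5/14. 14⁻¹ ≡ 15 (mod 19) since 14·15 = 210 ≡ 1, so λ ≡ 5·15 ≡ 18.
  x = λ² - 15 - 15 = 324 - 30 ≡ 9; y = λ·(15 - 9) - 7 ≡ 6. → (9, 6)
double: tangent at (9, 6): λ = (3·9² + 14)/(2·6) ≡ 10/12. 12⁻¹ ≡ 8 (mod 19), so λ ≡ 10·8 ≡ 4.
  x = λ² - 9 - 9 = 16 - 18 ≡ 17; y = λ·(9 - 17) - 6 ≡ 0. → (17, 0)
4P = (17, 0).
Next 2Q:
Repeated addition: build up to 2Q.
2Q: tangent at (11, 1): λ = (3·11² + 14)/(2·1) ≡ 16/2. 2⁻¹ ≡ 10 (mod 19) since 2·10 = 20 ≡ 1, so λ ≡ 16·10 ≡ 8.
  x = λ² - 11 - 11 = 64 - 22 ≡ 4; y = λ·(11 - 4) - 1 ≡ 17. → (4, 17)
2Q = (4, 17).
Finally 4P + 2Q:
(17, 0) + (4, 17). λ = (17 - 0)/(4 - 17) ≡ 17/6 mod 19. 6⁻¹ ≡ 16 (mod 19), so λ ≡ 6.
  x = λ² - 17 - 4 = 36 - 21 ≡ 15; y = λ·(17 - 15) - 0 ≡ 12. → (15, 12)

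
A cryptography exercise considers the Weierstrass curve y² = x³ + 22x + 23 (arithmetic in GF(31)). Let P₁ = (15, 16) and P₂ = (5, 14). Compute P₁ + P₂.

(15, 16) + (5, 14). λ = (14 - 16)/(5 - 15) ≡ 29/21 mod 31. 21⁻¹ ≡ 3 (mod 31), so λ ≡ 25.
  x = λ² - 15 - 5 = 625 - 20 ≡ 16; y = λ·(15 - 16) - 16 ≡ 21. → (16, 21)

(16, 21)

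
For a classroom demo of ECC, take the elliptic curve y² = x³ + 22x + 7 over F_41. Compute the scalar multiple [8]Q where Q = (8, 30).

Double-and-add on 8 = (1000)₂. Start with Q = (8, 30) for the leading 1-bit.
double: tangent at (8, 30): λ = (3·8² + 22)/(2·30) ≡ 9/19. 19⁻¹ ≡ 13 (mod 41), so λ ≡ 9·13 ≡ 35.
  x = λ² - 8 - 8 = 1225 - 16 ≡ 20; y = λ·(8 - 20) - 30 ≡ 1. → (20, 1)
double: tangent at (20, 1): λ = (3·20² + 22)/(2·1) ≡ 33/2. 2⁻¹ ≡ 21 (mod 41) since 2·21 = 42 ≡ 1, so λ ≡ 33·21 ≡ 37.
  x = λ² - 20 - 20 = 1369 - 40 ≡ 17; y = λ·(20 - 17) - 1 ≡ 28. → (17, 28)
double: tangent at (17, 28): λ = (3·17² + 22)/(2·28) ≡ 28/15. 15⁻¹ ≡ 11 (mod 41), so λ ≡ 28·11 ≡ 21.
  x = λ² - 17 - 17 = 441 - 34 ≡ 38; y = λ·(17 - 38) - 28 ≡ 23. → (38, 23)

(38, 23)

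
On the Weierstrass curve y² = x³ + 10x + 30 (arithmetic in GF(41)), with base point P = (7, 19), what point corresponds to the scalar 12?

(3, 28)

Double-and-add on 12 = (1100)₂. Start with P = (7, 19) for the leading 1-bit.
double: tangent at (7, 19): λ = (3·7² + 10)/(2·19) ≡ 34/38. 38⁻¹ ≡ 27 (mod 41) since 38·27 = 1026 ≡ 1, so λ ≡ 34·27 ≡ 16.
  x = λ² - 7 - 7 = 256 - 14 ≡ 37; y = λ·(7 - 37) - 19 ≡ 34. → (37, 34)
add P: (37, 34) + (7, 19). λ = (19 - 34)/(7 - 37) ≡ 26/11 mod 41. 11⁻¹ ≡ 15 (mod 41), so λ ≡ 21.
  x = λ² - 37 - 7 = 441 - 44 ≡ 28; y = λ·(37 - 28) - 34 ≡ 32. → (28, 32)
double: tangent at (28, 32): λ = (3·28² + 10)/(2·32) ≡ 25/23. 23⁻¹ ≡ 25 (mod 41), so λ ≡ 25·25 ≡ 10.
  x = λ² - 28 - 28 = 100 - 56 ≡ 3; y = λ·(28 - 3) - 32 ≡ 13. → (3, 13)
double: tangent at (3, 13): λ = (3·3² + 10)/(2·13) ≡ 37/26. 26⁻¹ ≡ 30 (mod 41), so λ ≡ 37·30 ≡ 3.
  x = λ² - 3 - 3 = 9 - 6 ≡ 3; y = λ·(3 - 3) - 13 ≡ 28. → (3, 28)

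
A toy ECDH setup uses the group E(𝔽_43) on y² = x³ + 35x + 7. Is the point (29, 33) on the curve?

no

y² = 33² ≡ 14; x³ + 35x + 7 = 25411 ≡ 41 (mod 43). 14 ≠ 41.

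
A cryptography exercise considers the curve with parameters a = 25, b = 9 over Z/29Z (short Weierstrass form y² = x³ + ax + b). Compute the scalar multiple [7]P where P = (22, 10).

(0, 3)

Double-and-add on 7 = (111)₂. Start with P = (22, 10) for the leading 1-bit.
double: tangent at (22, 10): λ = (3·22² + 25)/(2·10) ≡ 27/20. 20⁻¹ ≡ 16 (mod 29) since 20·16 = 320 ≡ 1, so λ ≡ 27·16 ≡ 26.
  x = λ² - 22 - 22 = 676 - 44 ≡ 23; y = λ·(22 - 23) - 10 ≡ 22. → (23, 22)
add P: (23, 22) + (22, 10). λ = (10 - 22)/(22 - 23) ≡ 17/28 mod 29. 28⁻¹ ≡ 28 (mod 29) since 28·28 = 784 ≡ 1, so λ ≡ 12.
  x = λ² - 23 - 22 = 144 - 45 ≡ 12; y = λ·(23 - 12) - 22 ≡ 23. → (12, 23)
double: tangent at (12, 23): λ = (3·12² + 25)/(2·23) ≡ 22/17. 17⁻¹ ≡ 12 (mod 29), so λ ≡ 22·12 ≡ 3.
  x = λ² - 12 - 12 = 9 - 24 ≡ 14; y = λ·(12 - 14) - 23 ≡ 0. → (14, 0)
add P: (14, 0) + (22, 10). λ = (10 - 0)/(22 - 14) ≡ 10/8 mod 29. 8⁻¹ ≡ 11 (mod 29), so λ ≡ 23.
  x = λ² - 14 - 22 = 529 - 36 ≡ 0; y = λ·(14 - 0) - 0 ≡ 3. → (0, 3)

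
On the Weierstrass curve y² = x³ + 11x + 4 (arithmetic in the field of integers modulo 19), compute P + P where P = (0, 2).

tangent at (0, 2): λ = (3·0² + 11)/(2·2) ≡ 11/4. 4⁻¹ ≡ 5 (mod 19) since 4·5 = 20 ≡ 1, so λ ≡ 11·5 ≡ 17.
  x = λ² - 0 - 0 = 289 - 0 ≡ 4; y = λ·(0 - 4) - 2 ≡ 6. → (4, 6)

(4, 6)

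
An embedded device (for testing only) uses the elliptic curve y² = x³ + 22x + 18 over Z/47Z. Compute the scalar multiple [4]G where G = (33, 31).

Repeated addition: build up to 4G.
2G: tangent at (33, 31): λ = (3·33² + 22)/(2·31) ≡ 46/15. 15⁻¹ ≡ 22 (mod 47), so λ ≡ 46·22 ≡ 25.
  x = λ² - 33 - 33 = 625 - 66 ≡ 42; y = λ·(33 - 42) - 31 ≡ 26. → (42, 26)
3G: (42, 26) + (33, 31). λ = (31 - 26)/(33 - 42) ≡ 5/38 mod 47. 38⁻¹ ≡ 26 (mod 47), so λ ≡ 36.
  x = λ² - 42 - 33 = 1296 - 75 ≡ 46; y = λ·(42 - 46) - 26 ≡ 18. → (46, 18)
4G: (46, 18) + (33, 31). λ = (31 - 18)/(33 - 46) ≡ 13/34 mod 47. 34⁻¹ ≡ 18 (mod 47) since 34·18 = 612 ≡ 1, so λ ≡ 46.
  x = λ² - 46 - 33 = 2116 - 79 ≡ 16; y = λ·(46 - 16) - 18 ≡ 46. → (16, 46)

(16, 46)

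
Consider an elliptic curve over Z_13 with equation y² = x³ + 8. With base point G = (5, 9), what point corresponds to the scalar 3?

(5, 4)

Repeated addition: build up to 3G.
2G: tangent at (5, 9): λ = (3·5² + 0)/(2·9) ≡ 10/5. 5⁻¹ ≡ 8 (mod 13) since 5·8 = 40 ≡ 1, so λ ≡ 10·8 ≡ 2.
  x = λ² - 5 - 5 = 4 - 10 ≡ 7; y = λ·(5 - 7) - 9 ≡ 0. → (7, 0)
3G: (7, 0) + (5, 9). λ = (9 - 0)/(5 - 7) ≡ 9/11 mod 13. 11⁻¹ ≡ 6 (mod 13), so λ ≡ 2.
  x = λ² - 7 - 5 = 4 - 12 ≡ 5; y = λ·(7 - 5) - 0 ≡ 4. → (5, 4)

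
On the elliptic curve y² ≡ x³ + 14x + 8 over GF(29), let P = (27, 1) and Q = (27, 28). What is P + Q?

O

The two points share x = 27 and their y-coordinates satisfy 1 + 28 ≡ 0 (mod 29), so they are inverses. Their sum is O.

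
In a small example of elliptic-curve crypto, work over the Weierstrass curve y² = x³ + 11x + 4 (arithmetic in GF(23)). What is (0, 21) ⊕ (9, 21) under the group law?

(14, 2)

(0, 21) + (9, 21). λ = (21 - 21)/(9 - 0) ≡ 0/9 mod 23. 9⁻¹ ≡ 18 (mod 23), so λ ≡ 0.
  x = λ² - 0 - 9 = 0 - 9 ≡ 14; y = λ·(0 - 14) - 21 ≡ 2. → (14, 2)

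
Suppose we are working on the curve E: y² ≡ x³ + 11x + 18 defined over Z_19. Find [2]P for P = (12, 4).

(11, 11)

tangent at (12, 4): λ = (3·12² + 11)/(2·4) ≡ 6/8. 8⁻¹ ≡ 12 (mod 19), so λ ≡ 6·12 ≡ 15.
  x = λ² - 12 - 12 = 225 - 24 ≡ 11; y = λ·(12 - 11) - 4 ≡ 11. → (11, 11)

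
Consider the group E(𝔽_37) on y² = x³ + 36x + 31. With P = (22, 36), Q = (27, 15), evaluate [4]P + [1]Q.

(18, 6)

First 4P:
Double-and-add on 4 = (100)₂. Start with P = (22, 36) for the leading 1-bit.
double: tangent at (22, 36): λ = (3·22² + 36)/(2·36) ≡ 8/35. 35⁻¹ ≡ 18 (mod 37) since 35·18 = 630 ≡ 1, so λ ≡ 8·18 ≡ 33.
  x = λ² - 22 - 22 = 1089 - 44 ≡ 9; y = λ·(22 - 9) - 36 ≡ 23. → (9, 23)
double: tangent at (9, 23): λ = (3·9² + 36)/(2·23) ≡ 20/9. 9⁻¹ ≡ 33 (mod 37) since 9·33 = 297 ≡ 1, so λ ≡ 20·33 ≡ 31.
  x = λ² - 9 - 9 = 961 - 18 ≡ 18; y = λ·(9 - 18) - 23 ≡ 31. → (18, 31)
4P = (18, 31).
Finally 4P + Q:
(18, 31) + (27, 15). λ = (15 - 31)/(27 - 18) ≡ 21/9 mod 37. 9⁻¹ ≡ 33 (mod 37) since 9·33 = 297 ≡ 1, so λ ≡ 27.
  x = λ² - 18 - 27 = 729 - 45 ≡ 18; y = λ·(18 - 18) - 31 ≡ 6. → (18, 6)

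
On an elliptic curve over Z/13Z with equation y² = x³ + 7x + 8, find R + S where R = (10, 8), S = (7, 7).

(12, 0)

(10, 8) + (7, 7). λ = (7 - 8)/(7 - 10) ≡ 12/10 mod 13. 10⁻¹ ≡ 4 (mod 13), so λ ≡ 9.
  x = λ² - 10 - 7 = 81 - 17 ≡ 12; y = λ·(10 - 12) - 8 ≡ 0. → (12, 0)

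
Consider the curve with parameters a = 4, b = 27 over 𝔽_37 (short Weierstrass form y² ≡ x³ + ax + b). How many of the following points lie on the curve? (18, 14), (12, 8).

(18, 14): 14² ≡ 11, rhs ≡ 11 → on.
(12, 8): 8² ≡ 27, rhs ≡ 27 → on.

2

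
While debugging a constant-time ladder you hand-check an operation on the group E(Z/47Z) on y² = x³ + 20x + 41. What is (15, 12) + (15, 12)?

(41, 38)

tangent at (15, 12): λ = (3·15² + 20)/(2·12) ≡ 37/24. 24⁻¹ ≡ 2 (mod 47) since 24·2 = 48 ≡ 1, so λ ≡ 37·2 ≡ 27.
  x = λ² - 15 - 15 = 729 - 30 ≡ 41; y = λ·(15 - 41) - 12 ≡ 38. → (41, 38)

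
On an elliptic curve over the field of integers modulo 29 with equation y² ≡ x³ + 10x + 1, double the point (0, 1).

tangent at (0, 1): λ = (3·0² + 10)/(2·1) ≡ 10/2. 2⁻¹ ≡ 15 (mod 29) since 2·15 = 30 ≡ 1, so λ ≡ 10·15 ≡ 5.
  x = λ² - 0 - 0 = 25 - 0 ≡ 25; y = λ·(0 - 25) - 1 ≡ 19. → (25, 19)

(25, 19)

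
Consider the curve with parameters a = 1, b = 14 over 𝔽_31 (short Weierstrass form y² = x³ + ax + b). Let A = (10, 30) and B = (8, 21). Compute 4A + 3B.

(8, 21)

First 4A:
Repeated addition: build up to 4A.
2A: tangent at (10, 30): λ = (3·10² + 1)/(2·30) ≡ 22/29. 29⁻¹ ≡ 15 (mod 31) since 29·15 = 435 ≡ 1, so λ ≡ 22·15 ≡ 20.
  x = λ² - 10 - 10 = 400 - 20 ≡ 8; y = λ·(10 - 8) - 30 ≡ 10. → (8, 10)
3A: (8, 10) + (10, 30). λ = (30 - 10)/(10 - 8) ≡ 20/2 mod 31. 2⁻¹ ≡ 16 (mod 31), so λ ≡ 10.
  x = λ² - 8 - 10 = 100 - 18 ≡ 20; y = λ·(8 - 20) - 10 ≡ 25. → (20, 25)
4A: (20, 25) + (10, 30). λ = (30 - 25)/(10 - 20) ≡ 5/21 mod 31. 21⁻¹ ≡ 3 (mod 31), so λ ≡ 15.
  x = λ² - 20 - 10 = 225 - 30 ≡ 9; y = λ·(20 - 9) - 25 ≡ 16. → (9, 16)
4A = (9, 16).
Next 3B:
Repeated addition: build up to 3B.
2B: tangent at (8, 21): λ = (3·8² + 1)/(2·21) ≡ 7/11. 11⁻¹ ≡ 17 (mod 31) since 11·17 = 187 ≡ 1, so λ ≡ 7·17 ≡ 26.
  x = λ² - 8 - 8 = 676 - 16 ≡ 9; y = λ·(8 - 9) - 21 ≡ 15. → (9, 15)
3B: (9, 15) + (8, 21). λ = (21 - 15)/(8 - 9) ≡ 6/30 mod 31. 30⁻¹ ≡ 30 (mod 31), so λ ≡ 25.
  x = λ² - 9 - 8 = 625 - 17 ≡ 19; y = λ·(9 - 19) - 15 ≡ 14. → (19, 14)
3B = (19, 14).
Finally 4A + 3B:
(9, 16) + (19, 14). λ = (14 - 16)/(19 - 9) ≡ 29/10 mod 31. 10⁻¹ ≡ 28 (mod 31), so λ ≡ 6.
  x = λ² - 9 - 19 = 36 - 28 ≡ 8; y = λ·(9 - 8) - 16 ≡ 21. → (8, 21)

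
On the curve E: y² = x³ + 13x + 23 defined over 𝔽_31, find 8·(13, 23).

Write Q = (13, 23).
Double-and-add on 8 = (1000)₂. Start with Q = (13, 23) for the leading 1-bit.
double: tangent at (13, 23): λ = (3·13² + 13)/(2·23) ≡ 24/15. 15⁻¹ ≡ 29 (mod 31) since 15·29 = 435 ≡ 1, so λ ≡ 24·29 ≡ 14.
  x = λ² - 13 - 13 = 196 - 26 ≡ 15; y = λ·(13 - 15) - 23 ≡ 11. → (15, 11)
double: tangent at (15, 11): λ = (3·15² + 13)/(2·11) ≡ 6/22. 22⁻¹ ≡ 24 (mod 31), so λ ≡ 6·24 ≡ 20.
  x = λ² - 15 - 15 = 400 - 30 ≡ 29; y = λ·(15 - 29) - 11 ≡ 19. → (29, 19)
double: tangent at (29, 19): λ = (3·29² + 13)/(2·19) ≡ 25/7. 7⁻¹ ≡ 9 (mod 31), so λ ≡ 25·9 ≡ 8.
  x = λ² - 29 - 29 = 64 - 58 ≡ 6; y = λ·(29 - 6) - 19 ≡ 10. → (6, 10)

(6, 10)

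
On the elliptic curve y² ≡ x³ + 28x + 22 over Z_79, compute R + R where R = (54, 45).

(38, 37)

tangent at (54, 45): λ = (3·54² + 28)/(2·45) ≡ 7/11. 11⁻¹ ≡ 36 (mod 79), so λ ≡ 7·36 ≡ 15.
  x = λ² - 54 - 54 = 225 - 108 ≡ 38; y = λ·(54 - 38) - 45 ≡ 37. → (38, 37)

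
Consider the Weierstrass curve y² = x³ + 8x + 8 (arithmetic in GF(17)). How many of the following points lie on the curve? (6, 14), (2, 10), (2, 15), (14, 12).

(6, 14): 14² ≡ 9, rhs ≡ 0 → off.
(2, 10): 10² ≡ 15, rhs ≡ 15 → on.
(2, 15): 15² ≡ 4, rhs ≡ 15 → off.
(14, 12): 12² ≡ 8, rhs ≡ 8 → on.

2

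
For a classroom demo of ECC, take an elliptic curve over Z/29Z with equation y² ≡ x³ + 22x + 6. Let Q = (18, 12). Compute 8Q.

Repeated addition: build up to 8Q.
2Q: tangent at (18, 12): λ = (3·18² + 22)/(2·12) ≡ 8/24. 24⁻¹ ≡ 23 (mod 29) since 24·23 = 552 ≡ 1, so λ ≡ 8·23 ≡ 10.
  x = λ² - 18 - 18 = 100 - 36 ≡ 6; y = λ·(18 - 6) - 12 ≡ 21. → (6, 21)
3Q: (6, 21) + (18, 12). λ = (12 - 21)/(18 - 6) ≡ 20/12 mod 29. 12⁻¹ ≡ 17 (mod 29), so λ ≡ 21.
  x = λ² - 6 - 18 = 441 - 24 ≡ 11; y = λ·(6 - 11) - 21 ≡ 19. → (11, 19)
4Q: (11, 19) + (18, 12). λ = (12 - 19)/(18 - 11) ≡ 22/7 mod 29. 7⁻¹ ≡ 25 (mod 29) since 7·25 = 175 ≡ 1, so λ ≡ 28.
  x = λ² - 11 - 18 = 784 - 29 ≡ 1; y = λ·(11 - 1) - 19 ≡ 0. → (1, 0)
5Q: (1, 0) + (18, 12). λ = (12 - 0)/(18 - 1) ≡ 12/17 mod 29. 17⁻¹ ≡ 12 (mod 29), so λ ≡ 28.
  x = λ² - 1 - 18 = 784 - 19 ≡ 11; y = λ·(1 - 11) - 0 ≡ 10. → (11, 10)
6Q: (11, 10) + (18, 12). λ = (12 - 10)/(18 - 11) ≡ 2/7 mod 29. 7⁻¹ ≡ 25 (mod 29) since 7·25 = 175 ≡ 1, so λ ≡ 21.
  x = λ² - 11 - 18 = 441 - 29 ≡ 6; y = λ·(11 - 6) - 10 ≡ 8. → (6, 8)
7Q: (6, 8) + (18, 12). λ = (12 - 8)/(18 - 6) ≡ 4/12 mod 29. 12⁻¹ ≡ 17 (mod 29), so λ ≡ 10.
  x = λ² - 6 - 18 = 100 - 24 ≡ 18; y = λ·(6 - 18) - 8 ≡ 17. → (18, 17)
8Q: (18, 17) + (18, 12): same x and y₁ ≡ -y₂, so the sum is the point at infinity.

O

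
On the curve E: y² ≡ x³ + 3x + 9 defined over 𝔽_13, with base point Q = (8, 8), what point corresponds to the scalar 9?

Double-and-add on 9 = (1001)₂. Start with Q = (8, 8) for the leading 1-bit.
double: tangent at (8, 8): λ = (3·8² + 3)/(2·8) ≡ 0/3. 3⁻¹ ≡ 9 (mod 13) since 3·9 = 27 ≡ 1, so λ ≡ 0·9 ≡ 0.
  x = λ² - 8 - 8 = 0 - 16 ≡ 10; y = λ·(8 - 10) - 8 ≡ 5. → (10, 5)
double: tangent at (10, 5): λ = (3·10² + 3)/(2·5) ≡ 4/10. 10⁻¹ ≡ 4 (mod 13), so λ ≡ 4·4 ≡ 3.
  x = λ² - 10 - 10 = 9 - 20 ≡ 2; y = λ·(10 - 2) - 5 ≡ 6. → (2, 6)
double: tangent at (2, 6): λ = (3·2² + 3)/(2·6) ≡ 2/12. 12⁻¹ ≡ 12 (mod 13), so λ ≡ 2·12 ≡ 11.
  x = λ² - 2 - 2 = 121 - 4 ≡ 0; y = λ·(2 - 0) - 6 ≡ 3. → (0, 3)
add Q: (0, 3) + (8, 8). λ = (8 - 3)/(8 - 0) ≡ 5/8 mod 13. 8⁻¹ ≡ 5 (mod 13) since 8·5 = 40 ≡ 1, so λ ≡ 12.
  x = λ² - 0 - 8 = 144 - 8 ≡ 6; y = λ·(0 - 6) - 3 ≡ 3. → (6, 3)

(6, 3)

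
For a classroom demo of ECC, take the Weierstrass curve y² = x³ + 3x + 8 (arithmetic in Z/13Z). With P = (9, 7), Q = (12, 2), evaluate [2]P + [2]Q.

(12, 11)

First 2P:
Repeated addition: build up to 2P.
2P: tangent at (9, 7): λ = (3·9² + 3)/(2·7) ≡ 12/1. 1⁻¹ ≡ 1 (mod 13), so λ ≡ 12·1 ≡ 12.
  x = λ² - 9 - 9 = 144 - 18 ≡ 9; y = λ·(9 - 9) - 7 ≡ 6. → (9, 6)
2P = (9, 6).
Next 2Q:
Repeated addition: build up to 2Q.
2Q: tangent at (12, 2): λ = (3·12² + 3)/(2·2) ≡ 6/4. 4⁻¹ ≡ 10 (mod 13) since 4·10 = 40 ≡ 1, so λ ≡ 6·10 ≡ 8.
  x = λ² - 12 - 12 = 64 - 24 ≡ 1; y = λ·(12 - 1) - 2 ≡ 8. → (1, 8)
2Q = (1, 8).
Finally 2P + 2Q:
(9, 6) + (1, 8). λ = (8 - 6)/(1 - 9) ≡ 2/5 mod 13. 5⁻¹ ≡ 8 (mod 13), so λ ≡ 3.
  x = λ² - 9 - 1 = 9 - 10 ≡ 12; y = λ·(9 - 12) - 6 ≡ 11. → (12, 11)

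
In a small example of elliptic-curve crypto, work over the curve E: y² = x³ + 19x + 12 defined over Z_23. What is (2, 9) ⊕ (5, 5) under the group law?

(2, 9) + (5, 5). λ = (5 - 9)/(5 - 2) ≡ 19/3 mod 23. 3⁻¹ ≡ 8 (mod 23), so λ ≡ 14.
  x = λ² - 2 - 5 = 196 - 7 ≡ 5; y = λ·(2 - 5) - 9 ≡ 18. → (5, 18)

(5, 18)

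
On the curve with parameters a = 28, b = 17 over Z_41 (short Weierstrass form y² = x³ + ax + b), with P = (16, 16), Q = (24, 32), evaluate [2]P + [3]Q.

First 2P:
Repeated addition: build up to 2P.
2P: tangent at (16, 16): λ = (3·16² + 28)/(2·16) ≡ 17/32. 32⁻¹ ≡ 9 (mod 41) since 32·9 = 288 ≡ 1, so λ ≡ 17·9 ≡ 30.
  x = λ² - 16 - 16 = 900 - 32 ≡ 7; y = λ·(16 - 7) - 16 ≡ 8. → (7, 8)
2P = (7, 8).
Next 3Q:
Repeated addition: build up to 3Q.
2Q: tangent at (24, 32): λ = (3·24² + 28)/(2·32) ≡ 34/23. 23⁻¹ ≡ 25 (mod 41) since 23·25 = 575 ≡ 1, so λ ≡ 34·25 ≡ 30.
  x = λ² - 24 - 24 = 900 - 48 ≡ 32; y = λ·(24 - 32) - 32 ≡ 15. → (32, 15)
3Q: (32, 15) + (24, 32). λ = (32 - 15)/(24 - 32) ≡ 17/33 mod 41. 33⁻¹ ≡ 5 (mod 41), so λ ≡ 3.
  x = λ² - 32 - 24 = 9 - 56 ≡ 35; y = λ·(32 - 35) - 15 ≡ 17. → (35, 17)
3Q = (35, 17).
Finally 2P + 3Q:
(7, 8) + (35, 17). λ = (17 - 8)/(35 - 7) ≡ 9/28 mod 41. 28⁻¹ ≡ 22 (mod 41) since 28·22 = 616 ≡ 1, so λ ≡ 34.
  x = λ² - 7 - 35 = 1156 - 42 ≡ 7; y = λ·(7 - 7) - 8 ≡ 33. → (7, 33)

(7, 33)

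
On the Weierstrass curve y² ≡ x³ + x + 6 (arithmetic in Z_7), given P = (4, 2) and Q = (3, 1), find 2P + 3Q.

First 2P:
Repeated addition: build up to 2P.
2P: tangent at (4, 2): λ = (3·4² + 1)/(2·2) ≡ 0/4. 4⁻¹ ≡ 2 (mod 7) since 4·2 = 8 ≡ 1, so λ ≡ 0·2 ≡ 0.
  x = λ² - 4 - 4 = 0 - 8 ≡ 6; y = λ·(4 - 6) - 2 ≡ 5. → (6, 5)
2P = (6, 5).
Next 3Q:
Repeated addition: build up to 3Q.
2Q: tangent at (3, 1): λ = (3·3² + 1)/(2·1) ≡ 0/2. 2⁻¹ ≡ 4 (mod 7), so λ ≡ 0·4 ≡ 0.
  x = λ² - 3 - 3 = 0 - 6 ≡ 1; y = λ·(3 - 1) - 1 ≡ 6. → (1, 6)
3Q: (1, 6) + (3, 1). λ = (1 - 6)/(3 - 1) ≡ 2/2 mod 7. 2⁻¹ ≡ 4 (mod 7), so λ ≡ 1.
  x = λ² - 1 - 3 = 1 - 4 ≡ 4; y = λ·(1 - 4) - 6 ≡ 5. → (4, 5)
3Q = (4, 5).
Finally 2P + 3Q:
(6, 5) + (4, 5). λ = (5 - 5)/(4 - 6) ≡ 0/5 mod 7. 5⁻¹ ≡ 3 (mod 7) since 5·3 = 15 ≡ 1, so λ ≡ 0.
  x = λ² - 6 - 4 = 0 - 10 ≡ 4; y = λ·(6 - 4) - 5 ≡ 2. → (4, 2)

(4, 2)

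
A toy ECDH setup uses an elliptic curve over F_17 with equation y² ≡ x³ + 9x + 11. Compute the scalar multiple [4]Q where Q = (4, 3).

(6, 14)

Repeated addition: build up to 4Q.
2Q: tangent at (4, 3): λ = (3·4² + 9)/(2·3) ≡ 6/6. 6⁻¹ ≡ 3 (mod 17), so λ ≡ 6·3 ≡ 1.
  x = λ² - 4 - 4 = 1 - 8 ≡ 10; y = λ·(4 - 10) - 3 ≡ 8. → (10, 8)
3Q: (10, 8) + (4, 3). λ = (3 - 8)/(4 - 10) ≡ 12/11 mod 17. 11⁻¹ ≡ 14 (mod 17), so λ ≡ 15.
  x = λ² - 10 - 4 = 225 - 14 ≡ 7; y = λ·(10 - 7) - 8 ≡ 3. → (7, 3)
4Q: (7, 3) + (4, 3). λ = (3 - 3)/(4 - 7) ≡ 0/14 mod 17. 14⁻¹ ≡ 11 (mod 17), so λ ≡ 0.
  x = λ² - 7 - 4 = 0 - 11 ≡ 6; y = λ·(7 - 6) - 3 ≡ 14. → (6, 14)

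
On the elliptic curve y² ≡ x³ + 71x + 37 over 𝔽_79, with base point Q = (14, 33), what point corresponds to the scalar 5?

(75, 20)

Repeated addition: build up to 5Q.
2Q: tangent at (14, 33): λ = (3·14² + 71)/(2·33) ≡ 27/66. 66⁻¹ ≡ 6 (mod 79) since 66·6 = 396 ≡ 1, so λ ≡ 27·6 ≡ 4.
  x = λ² - 14 - 14 = 16 - 28 ≡ 67; y = λ·(14 - 67) - 33 ≡ 71. → (67, 71)
3Q: (67, 71) + (14, 33). λ = (33 - 71)/(14 - 67) ≡ 41/26 mod 79. 26⁻¹ ≡ 76 (mod 79), so λ ≡ 35.
  x = λ² - 67 - 14 = 1225 - 81 ≡ 38; y = λ·(67 - 38) - 71 ≡ 75. → (38, 75)
4Q: (38, 75) + (14, 33). λ = (33 - 75)/(14 - 38) ≡ 37/55 mod 79. 55⁻¹ ≡ 23 (mod 79), so λ ≡ 61.
  x = λ² - 38 - 14 = 3721 - 52 ≡ 35; y = λ·(38 - 35) - 75 ≡ 29. → (35, 29)
5Q: (35, 29) + (14, 33). λ = (33 - 29)/(14 - 35) ≡ 4/58 mod 79. 58⁻¹ ≡ 15 (mod 79) since 58·15 = 870 ≡ 1, so λ ≡ 60.
  x = λ² - 35 - 14 = 3600 - 49 ≡ 75; y = λ·(35 - 75) - 29 ≡ 20. → (75, 20)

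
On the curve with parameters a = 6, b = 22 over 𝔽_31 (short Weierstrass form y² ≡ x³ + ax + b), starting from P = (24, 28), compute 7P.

(22, 18)

Repeated addition: build up to 7P.
2P: tangent at (24, 28): λ = (3·24² + 6)/(2·28) ≡ 29/25. 25⁻¹ ≡ 5 (mod 31), so λ ≡ 29·5 ≡ 21.
  x = λ² - 24 - 24 = 441 - 48 ≡ 21; y = λ·(24 - 21) - 28 ≡ 4. → (21, 4)
3P: (21, 4) + (24, 28). λ = (28 - 4)/(24 - 21) ≡ 24/3 mod 31. 3⁻¹ ≡ 21 (mod 31), so λ ≡ 8.
  x = λ² - 21 - 24 = 64 - 45 ≡ 19; y = λ·(21 - 19) - 4 ≡ 12. → (19, 12)
4P: (19, 12) + (24, 28). λ = (28 - 12)/(24 - 19) ≡ 16/5 mod 31. 5⁻¹ ≡ 25 (mod 31), so λ ≡ 28.
  x = λ² - 19 - 24 = 784 - 43 ≡ 28; y = λ·(19 - 28) - 12 ≡ 15. → (28, 15)
5P: (28, 15) + (24, 28). λ = (28 - 15)/(24 - 28) ≡ 13/27 mod 31. 27⁻¹ ≡ 23 (mod 31), so λ ≡ 20.
  x = λ² - 28 - 24 = 400 - 52 ≡ 7; y = λ·(28 - 7) - 15 ≡ 2. → (7, 2)
6P: (7, 2) + (24, 28). λ = (28 - 2)/(24 - 7) ≡ 26/17 mod 31. 17⁻¹ ≡ 11 (mod 31) since 17·11 = 187 ≡ 1, so λ ≡ 7.
  x = λ² - 7 - 24 = 49 - 31 ≡ 18; y = λ·(7 - 18) - 2 ≡ 14. → (18, 14)
7P: (18, 14) + (24, 28). λ = (28 - 14)/(24 - 18) ≡ 14/6 mod 31. 6⁻¹ ≡ 26 (mod 31) since 6·26 = 156 ≡ 1, so λ ≡ 23.
  x = λ² - 18 - 24 = 529 - 42 ≡ 22; y = λ·(18 - 22) - 14 ≡ 18. → (22, 18)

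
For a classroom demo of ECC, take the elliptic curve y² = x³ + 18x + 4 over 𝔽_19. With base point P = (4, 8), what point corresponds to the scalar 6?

Double-and-add on 6 = (110)₂. Start with P = (4, 8) for the leading 1-bit.
double: tangent at (4, 8): λ = (3·4² + 18)/(2·8) ≡ 9/16. 16⁻¹ ≡ 6 (mod 19) since 16·6 = 96 ≡ 1, so λ ≡ 9·6 ≡ 16.
  x = λ² - 4 - 4 = 256 - 8 ≡ 1; y = λ·(4 - 1) - 8 ≡ 2. → (1, 2)
add P: (1, 2) + (4, 8). λ = (8 - 2)/(4 - 1) ≡ 6/3 mod 19. 3⁻¹ ≡ 13 (mod 19), so λ ≡ 2.
  x = λ² - 1 - 4 = 4 - 5 ≡ 18; y = λ·(1 - 18) - 2 ≡ 2. → (18, 2)
double: tangent at (18, 2): λ = (3·18² + 18)/(2·2) ≡ 2/4. 4⁻¹ ≡ 5 (mod 19) since 4·5 = 20 ≡ 1, so λ ≡ 2·5 ≡ 10.
  x = λ² - 18 - 18 = 100 - 36 ≡ 7; y = λ·(18 - 7) - 2 ≡ 13. → (7, 13)

(7, 13)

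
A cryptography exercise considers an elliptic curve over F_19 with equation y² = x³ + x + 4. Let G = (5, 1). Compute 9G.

Double-and-add on 9 = (1001)₂. Start with G = (5, 1) for the leading 1-bit.
double: tangent at (5, 1): λ = (3·5² + 1)/(2·1) ≡ 0/2. 2⁻¹ ≡ 10 (mod 19) since 2·10 = 20 ≡ 1, so λ ≡ 0·10 ≡ 0.
  x = λ² - 5 - 5 = 0 - 10 ≡ 9; y = λ·(5 - 9) - 1 ≡ 18. → (9, 18)
double: tangent at (9, 18): λ = (3·9² + 1)/(2·18) ≡ 16/17. 17⁻¹ ≡ 9 (mod 19), so λ ≡ 16·9 ≡ 11.
  x = λ² - 9 - 9 = 121 - 18 ≡ 8; y = λ·(9 - 8) - 18 ≡ 12. → (8, 12)
double: tangent at (8, 12): λ = (3·8² + 1)/(2·12) ≡ 3/5. 5⁻¹ ≡ 4 (mod 19), so λ ≡ 3·4 ≡ 12.
  x = λ² - 8 - 8 = 144 - 16 ≡ 14; y = λ·(8 - 14) - 12 ≡ 11. → (14, 11)
add G: (14, 11) + (5, 1). λ = (1 - 11)/(5 - 14) ≡ 9/10 mod 19. 10⁻¹ ≡ 2 (mod 19), so λ ≡ 18.
  x = λ² - 14 - 5 = 324 - 19 ≡ 1; y = λ·(14 - 1) - 11 ≡ 14. → (1, 14)

(1, 14)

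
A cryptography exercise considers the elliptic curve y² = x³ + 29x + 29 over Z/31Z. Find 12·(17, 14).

Write G = (17, 14).
Repeated addition: build up to 12G.
2G: tangent at (17, 14): λ = (3·17² + 29)/(2·14) ≡ 28/28. 28⁻¹ ≡ 10 (mod 31) since 28·10 = 280 ≡ 1, so λ ≡ 28·10 ≡ 1.
  x = λ² - 17 - 17 = 1 - 34 ≡ 29; y = λ·(17 - 29) - 14 ≡ 5. → (29, 5)
3G: (29, 5) + (17, 14). λ = (14 - 5)/(17 - 29) ≡ 9/19 mod 31. 19⁻¹ ≡ 18 (mod 31), so λ ≡ 7.
  x = λ² - 29 - 17 = 49 - 46 ≡ 3; y = λ·(29 - 3) - 5 ≡ 22. → (3, 22)
4G: (3, 22) + (17, 14). λ = (14 - 22)/(17 - 3) ≡ 23/14 mod 31. 14⁻¹ ≡ 20 (mod 31), so λ ≡ 26.
  x = λ² - 3 - 17 = 676 - 20 ≡ 5; y = λ·(3 - 5) - 22 ≡ 19. → (5, 19)
5G: (5, 19) + (17, 14). λ = (14 - 19)/(17 - 5) ≡ 26/12 mod 31. 12⁻¹ ≡ 13 (mod 31), so λ ≡ 28.
  x = λ² - 5 - 17 = 784 - 22 ≡ 18; y = λ·(5 - 18) - 19 ≡ 20. → (18, 20)
6G: (18, 20) + (17, 14). λ = (14 - 20)/(17 - 18) ≡ 25/30 mod 31. 30⁻¹ ≡ 30 (mod 31), so λ ≡ 6.
  x = λ² - 18 - 17 = 36 - 35 ≡ 1; y = λ·(18 - 1) - 20 ≡ 20. → (1, 20)
7G: (1, 20) + (17, 14). λ = (14 - 20)/(17 - 1) ≡ 25/16 mod 31. 16⁻¹ ≡ 2 (mod 31) since 16·2 = 32 ≡ 1, so λ ≡ 19.
  x = λ² - 1 - 17 = 361 - 18 ≡ 2; y = λ·(1 - 2) - 20 ≡ 23. → (2, 23)
8G: (2, 23) + (17, 14). λ = (14 - 23)/(17 - 2) ≡ 22/15 mod 31. 15⁻¹ ≡ 29 (mod 31), so λ ≡ 18.
  x = λ² - 2 - 17 = 324 - 19 ≡ 26; y = λ·(2 - 26) - 23 ≡ 10. → (26, 10)
9G: (26, 10) + (17, 14). λ = (14 - 10)/(17 - 26) ≡ 4/22 mod 31. 22⁻¹ ≡ 24 (mod 31), so λ ≡ 3.
  x = λ² - 26 - 17 = 9 - 43 ≡ 28; y = λ·(26 - 28) - 10 ≡ 15. → (28, 15)
10G: (28, 15) + (17, 14). λ = (14 - 15)/(17 - 28) ≡ 30/20 mod 31. 20⁻¹ ≡ 14 (mod 31) since 20·14 = 280 ≡ 1, so λ ≡ 17.
  x = λ² - 28 - 17 = 289 - 45 ≡ 27; y = λ·(28 - 27) - 15 ≡ 2. → (27, 2)
11G: (27, 2) + (17, 14). λ = (14 - 2)/(17 - 27) ≡ 12/21 mod 31. 21⁻¹ ≡ 3 (mod 31) since 21·3 = 63 ≡ 1, so λ ≡ 5.
  x = λ² - 27 - 17 = 25 - 44 ≡ 12; y = λ·(27 - 12) - 2 ≡ 11. → (12, 11)
12G: (12, 11) + (17, 14). λ = (14 - 11)/(17 - 12) ≡ 3/5 mod 31. 5⁻¹ ≡ 25 (mod 31), so λ ≡ 13.
  x = λ² - 12 - 17 = 169 - 29 ≡ 16; y = λ·(12 - 16) - 11 ≡ 30. → (16, 30)

(16, 30)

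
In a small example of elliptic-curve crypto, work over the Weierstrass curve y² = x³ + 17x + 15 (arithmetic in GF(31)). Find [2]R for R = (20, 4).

(23, 24)

tangent at (20, 4): λ = (3·20² + 17)/(2·4) ≡ 8/8. 8⁻¹ ≡ 4 (mod 31), so λ ≡ 8·4 ≡ 1.
  x = λ² - 20 - 20 = 1 - 40 ≡ 23; y = λ·(20 - 23) - 4 ≡ 24. → (23, 24)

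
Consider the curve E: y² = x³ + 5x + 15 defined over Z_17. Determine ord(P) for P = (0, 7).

5

2P: tangent at (0, 7): λ = (3·0² + 5)/(2·7) ≡ 5/14. 14⁻¹ ≡ 11 (mod 17) since 14·11 = 154 ≡ 1, so λ ≡ 5·11 ≡ 4.
  x = λ² - 0 - 0 = 16 - 0 ≡ 16; y = λ·(0 - 16) - 7 ≡ 14. → (16, 14)
3P: (16, 14) + (0, 7). λ = (7 - 14)/(0 - 16) ≡ 10/1 mod 17. 1⁻¹ ≡ 1 (mod 17) since 1·1 = 1 ≡ 1, so λ ≡ 10.
  x = λ² - 16 - 0 = 100 - 16 ≡ 16; y = λ·(16 - 16) - 14 ≡ 3. → (16, 3)
4P: (16, 3) + (0, 7). λ = (7 - 3)/(0 - 16) ≡ 4/1 mod 17. 1⁻¹ ≡ 1 (mod 17) since 1·1 = 1 ≡ 1, so λ ≡ 4.
  x = λ² - 16 - 0 = 16 - 16 ≡ 0; y = λ·(16 - 0) - 3 ≡ 10. → (0, 10)
5P: (0, 10) + (0, 7): same x and y₁ ≡ -y₂, so the sum is O.
5P = O, so the order is 5.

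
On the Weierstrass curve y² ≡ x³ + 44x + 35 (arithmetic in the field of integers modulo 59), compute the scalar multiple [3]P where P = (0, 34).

(30, 25)

Repeated addition: build up to 3P.
2P: tangent at (0, 34): λ = (3·0² + 44)/(2·34) ≡ 44/9. 9⁻¹ ≡ 46 (mod 59), so λ ≡ 44·46 ≡ 18.
  x = λ² - 0 - 0 = 324 - 0 ≡ 29; y = λ·(0 - 29) - 34 ≡ 34. → (29, 34)
3P: (29, 34) + (0, 34). λ = (34 - 34)/(0 - 29) ≡ 0/30 mod 59. 30⁻¹ ≡ 2 (mod 59) since 30·2 = 60 ≡ 1, so λ ≡ 0.
  x = λ² - 29 - 0 = 0 - 29 ≡ 30; y = λ·(29 - 30) - 34 ≡ 25. → (30, 25)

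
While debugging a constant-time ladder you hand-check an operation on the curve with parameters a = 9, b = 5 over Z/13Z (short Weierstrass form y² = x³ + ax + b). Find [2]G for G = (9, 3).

(4, 12)

tangent at (9, 3): λ = (3·9² + 9)/(2·3) ≡ 5/6. 6⁻¹ ≡ 11 (mod 13), so λ ≡ 5·11 ≡ 3.
  x = λ² - 9 - 9 = 9 - 18 ≡ 4; y = λ·(9 - 4) - 3 ≡ 12. → (4, 12)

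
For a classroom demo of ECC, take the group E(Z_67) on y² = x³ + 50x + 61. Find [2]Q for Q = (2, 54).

tangent at (2, 54): λ = (3·2² + 50)/(2·54) ≡ 62/41. 41⁻¹ ≡ 18 (mod 67), so λ ≡ 62·18 ≡ 44.
  x = λ² - 2 - 2 = 1936 - 4 ≡ 56; y = λ·(2 - 56) - 54 ≡ 49. → (56, 49)

(56, 49)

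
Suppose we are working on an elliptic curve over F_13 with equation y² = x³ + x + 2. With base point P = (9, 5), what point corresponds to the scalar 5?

Double-and-add on 5 = (101)₂. Start with P = (9, 5) for the leading 1-bit.
double: tangent at (9, 5): λ = (3·9² + 1)/(2·5) ≡ 10/10. 10⁻¹ ≡ 4 (mod 13) since 10·4 = 40 ≡ 1, so λ ≡ 10·4 ≡ 1.
  x = λ² - 9 - 9 = 1 - 18 ≡ 9; y = λ·(9 - 9) - 5 ≡ 8. → (9, 8)
double: tangent at (9, 8): λ = (3·9² + 1)/(2·8) ≡ 10/3. 3⁻¹ ≡ 9 (mod 13) since 3·9 = 27 ≡ 1, so λ ≡ 10·9 ≡ 12.
  x = λ² - 9 - 9 = 144 - 18 ≡ 9; y = λ·(9 - 9) - 8 ≡ 5. → (9, 5)
add P: tangent at (9, 5): λ = (3·9² + 1)/(2·5) ≡ 10/10. 10⁻¹ ≡ 4 (mod 13), so λ ≡ 10·4 ≡ 1.
  x = λ² - 9 - 9 = 1 - 18 ≡ 9; y = λ·(9 - 9) - 5 ≡ 8. → (9, 8)

(9, 8)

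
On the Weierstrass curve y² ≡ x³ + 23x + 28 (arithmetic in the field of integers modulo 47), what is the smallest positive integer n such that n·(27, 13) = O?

2P: tangent at (27, 13): λ = (3·27² + 23)/(2·13) ≡ 1/26. 26⁻¹ ≡ 38 (mod 47), so λ ≡ 1·38 ≡ 38.
  x = λ² - 27 - 27 = 1444 - 54 ≡ 27; y = λ·(27 - 27) - 13 ≡ 34. → (27, 34)
3P: (27, 34) + (27, 13): same x and y₁ ≡ -y₂, so the sum is O.
3P = O, so the order is 3.

3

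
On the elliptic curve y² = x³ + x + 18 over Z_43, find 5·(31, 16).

(34, 22)

Write P = (31, 16).
Repeated addition: build up to 5P.
2P: tangent at (31, 16): λ = (3·31² + 1)/(2·16) ≡ 3/32. 32⁻¹ ≡ 39 (mod 43) since 32·39 = 1248 ≡ 1, so λ ≡ 3·39 ≡ 31.
  x = λ² - 31 - 31 = 961 - 62 ≡ 39; y = λ·(31 - 39) - 16 ≡ 37. → (39, 37)
3P: (39, 37) + (31, 16). λ = (16 - 37)/(31 - 39) ≡ 22/35 mod 43. 35⁻¹ ≡ 16 (mod 43), so λ ≡ 8.
  x = λ² - 39 - 31 = 64 - 70 ≡ 37; y = λ·(39 - 37) - 37 ≡ 22. → (37, 22)
4P: (37, 22) + (31, 16). λ = (16 - 22)/(31 - 37) ≡ 37/37 mod 43. 37⁻¹ ≡ 7 (mod 43), so λ ≡ 1.
  x = λ² - 37 - 31 = 1 - 68 ≡ 19; y = λ·(37 - 19) - 22 ≡ 39. → (19, 39)
5P: (19, 39) + (31, 16). λ = (16 - 39)/(31 - 19) ≡ 20/12 mod 43. 12⁻¹ ≡ 18 (mod 43), so λ ≡ 16.
  x = λ² - 19 - 31 = 256 - 50 ≡ 34; y = λ·(19 - 34) - 39 ≡ 22. → (34, 22)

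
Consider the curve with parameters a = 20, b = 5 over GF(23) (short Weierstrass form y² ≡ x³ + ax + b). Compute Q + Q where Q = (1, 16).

tangent at (1, 16): λ = (3·1² + 20)/(2·16) ≡ 0/9. 9⁻¹ ≡ 18 (mod 23), so λ ≡ 0·18 ≡ 0.
  x = λ² - 1 - 1 = 0 - 2 ≡ 21; y = λ·(1 - 21) - 16 ≡ 7. → (21, 7)

(21, 7)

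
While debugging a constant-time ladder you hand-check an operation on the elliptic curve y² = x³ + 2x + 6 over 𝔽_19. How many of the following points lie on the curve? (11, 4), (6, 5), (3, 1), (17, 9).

(11, 4): 4² ≡ 16, rhs ≡ 10 → off.
(6, 5): 5² ≡ 6, rhs ≡ 6 → on.
(3, 1): 1² ≡ 1, rhs ≡ 1 → on.
(17, 9): 9² ≡ 5, rhs ≡ 13 → off.

2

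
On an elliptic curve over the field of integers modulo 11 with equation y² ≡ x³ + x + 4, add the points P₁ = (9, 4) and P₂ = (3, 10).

(9, 4) + (3, 10). λ = (10 - 4)/(3 - 9) ≡ 6/5 mod 11. 5⁻¹ ≡ 9 (mod 11) since 5·9 = 45 ≡ 1, so λ ≡ 10.
  x = λ² - 9 - 3 = 100 - 12 ≡ 0; y = λ·(9 - 0) - 4 ≡ 9. → (0, 9)

(0, 9)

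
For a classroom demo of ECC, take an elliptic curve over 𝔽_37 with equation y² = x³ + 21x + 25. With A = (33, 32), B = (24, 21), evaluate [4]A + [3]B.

First 4A:
Repeated addition: build up to 4A.
2A: tangent at (33, 32): λ = (3·33² + 21)/(2·32) ≡ 32/27. 27⁻¹ ≡ 11 (mod 37), so λ ≡ 32·11 ≡ 19.
  x = λ² - 33 - 33 = 361 - 66 ≡ 36; y = λ·(33 - 36) - 32 ≡ 22. → (36, 22)
3A: (36, 22) + (33, 32). λ = (32 - 22)/(33 - 36) ≡ 10/34 mod 37. 34⁻¹ ≡ 12 (mod 37), so λ ≡ 9.
  x = λ² - 36 - 33 = 81 - 69 ≡ 12; y = λ·(36 - 12) - 22 ≡ 9. → (12, 9)
4A: (12, 9) + (33, 32). λ = (32 - 9)/(33 - 12) ≡ 23/21 mod 37. 21⁻¹ ≡ 30 (mod 37), so λ ≡ 24.
  x = λ² - 12 - 33 = 576 - 45 ≡ 13; y = λ·(12 - 13) - 9 ≡ 4. → (13, 4)
4A = (13, 4).
Next 3B:
Repeated addition: build up to 3B.
2B: tangent at (24, 21): λ = (3·24² + 21)/(2·21) ≡ 10/5. 5⁻¹ ≡ 15 (mod 37) since 5·15 = 75 ≡ 1, so λ ≡ 10·15 ≡ 2.
  x = λ² - 24 - 24 = 4 - 48 ≡ 30; y = λ·(24 - 30) - 21 ≡ 4. → (30, 4)
3B: (30, 4) + (24, 21). λ = (21 - 4)/(24 - 30) ≡ 17/31 mod 37. 31⁻¹ ≡ 6 (mod 37), so λ ≡ 28.
  x = λ² - 30 - 24 = 784 - 54 ≡ 27; y = λ·(30 - 27) - 4 ≡ 6. → (27, 6)
3B = (27, 6).
Finally 4A + 3B:
(13, 4) + (27, 6). λ = (6 - 4)/(27 - 13) ≡ 2/14 mod 37. 14⁻¹ ≡ 8 (mod 37) since 14·8 = 112 ≡ 1, so λ ≡ 16.
  x = λ² - 13 - 27 = 256 - 40 ≡ 31; y = λ·(13 - 31) - 4 ≡ 4. → (31, 4)

(31, 4)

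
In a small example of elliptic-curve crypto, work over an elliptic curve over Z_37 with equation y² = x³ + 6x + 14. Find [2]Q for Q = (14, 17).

tangent at (14, 17): λ = (3·14² + 6)/(2·17) ≡ 2/34. 34⁻¹ ≡ 12 (mod 37), so λ ≡ 2·12 ≡ 24.
  x = λ² - 14 - 14 = 576 - 28 ≡ 30; y = λ·(14 - 30) - 17 ≡ 6. → (30, 6)

(30, 6)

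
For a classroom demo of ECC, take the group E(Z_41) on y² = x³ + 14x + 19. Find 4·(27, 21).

(15, 23)

Write Q = (27, 21).
Double-and-add on 4 = (100)₂. Start with Q = (27, 21) for the leading 1-bit.
double: tangent at (27, 21): λ = (3·27² + 14)/(2·21) ≡ 28/1. 1⁻¹ ≡ 1 (mod 41) since 1·1 = 1 ≡ 1, so λ ≡ 28·1 ≡ 28.
  x = λ² - 27 - 27 = 784 - 54 ≡ 33; y = λ·(27 - 33) - 21 ≡ 16. → (33, 16)
double: tangent at (33, 16): λ = (3·33² + 14)/(2·16) ≡ 1/32. 32⁻¹ ≡ 9 (mod 41), so λ ≡ 1·9 ≡ 9.
  x = λ² - 33 - 33 = 81 - 66 ≡ 15; y = λ·(33 - 15) - 16 ≡ 23. → (15, 23)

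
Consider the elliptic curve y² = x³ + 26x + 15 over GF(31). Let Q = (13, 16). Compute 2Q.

(10, 2)

tangent at (13, 16): λ = (3·13² + 26)/(2·16) ≡ 6/1. 1⁻¹ ≡ 1 (mod 31), so λ ≡ 6·1 ≡ 6.
  x = λ² - 13 - 13 = 36 - 26 ≡ 10; y = λ·(13 - 10) - 16 ≡ 2. → (10, 2)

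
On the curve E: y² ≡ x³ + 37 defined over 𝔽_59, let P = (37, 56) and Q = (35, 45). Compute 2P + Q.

(52, 15)

First 2P:
Repeated addition: build up to 2P.
2P: tangent at (37, 56): λ = (3·37² + 0)/(2·56) ≡ 36/53. 53⁻¹ ≡ 49 (mod 59), so λ ≡ 36·49 ≡ 53.
  x = λ² - 37 - 37 = 2809 - 74 ≡ 21; y = λ·(37 - 21) - 56 ≡ 25. → (21, 25)
2P = (21, 25).
Finally 2P + Q:
(21, 25) + (35, 45). λ = (45 - 25)/(35 - 21) ≡ 20/14 mod 59. 14⁻¹ ≡ 38 (mod 59) since 14·38 = 532 ≡ 1, so λ ≡ 52.
  x = λ² - 21 - 35 = 2704 - 56 ≡ 52; y = λ·(21 - 52) - 25 ≡ 15. → (52, 15)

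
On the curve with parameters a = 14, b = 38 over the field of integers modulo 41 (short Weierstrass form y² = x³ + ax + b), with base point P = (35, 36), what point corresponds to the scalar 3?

Repeated addition: build up to 3P.
2P: tangent at (35, 36): λ = (3·35² + 14)/(2·36) ≡ 40/31. 31⁻¹ ≡ 4 (mod 41) since 31·4 = 124 ≡ 1, so λ ≡ 40·4 ≡ 37.
  x = λ² - 35 - 35 = 1369 - 70 ≡ 28; y = λ·(35 - 28) - 36 ≡ 18. → (28, 18)
3P: (28, 18) + (35, 36). λ = (36 - 18)/(35 - 28) ≡ 18/7 mod 41. 7⁻¹ ≡ 6 (mod 41) since 7·6 = 42 ≡ 1, so λ ≡ 26.
  x = λ² - 28 - 35 = 676 - 63 ≡ 39; y = λ·(28 - 39) - 18 ≡ 24. → (39, 24)

(39, 24)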